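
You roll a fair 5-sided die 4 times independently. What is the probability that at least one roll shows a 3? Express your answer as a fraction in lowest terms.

P(no roll shows a 3) = (4/5)^4 = 256/625.
P(at least one) = 1 − 256/625 = 369/625.

369/625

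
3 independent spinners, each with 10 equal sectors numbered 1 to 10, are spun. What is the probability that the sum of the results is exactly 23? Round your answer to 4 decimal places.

0.0360

There are 10^3 = 1000 equally likely outcomes.
The number of ordered 3-tuples from {1,…,10} summing to 23 is 36.
P(sum = 23) = 36/1000 = 9/250 ≈ 0.0360.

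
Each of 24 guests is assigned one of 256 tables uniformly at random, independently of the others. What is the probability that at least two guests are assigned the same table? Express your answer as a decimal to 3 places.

It's easier to compute the probability that all 24 are distinct.
P(all distinct) = 256/256 · 255/256 · ··· · 233/256 ≈ 0.329.
So the probability of at least one match is 1 − 0.329 = 0.671.

0.671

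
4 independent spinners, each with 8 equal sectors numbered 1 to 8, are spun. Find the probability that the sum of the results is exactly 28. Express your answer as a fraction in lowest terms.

There are 8^4 = 4096 equally likely outcomes.
The number of ordered 4-tuples from {1,…,8} summing to 28 is 35.
P(sum = 28) = 35/4096.

35/4096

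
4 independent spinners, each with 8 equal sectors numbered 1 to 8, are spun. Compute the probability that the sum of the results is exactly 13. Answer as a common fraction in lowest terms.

51/1024

There are 8^4 = 4096 equally likely outcomes.
The number of ordered 4-tuples from {1,…,8} summing to 13 is 204.
P(sum = 13) = 204/4096 = 51/1024.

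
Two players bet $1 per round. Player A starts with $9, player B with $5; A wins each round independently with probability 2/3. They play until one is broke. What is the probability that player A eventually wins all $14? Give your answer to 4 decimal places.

0.9981

Let r = q/p = (1/3)/(2/3) = 1/2. The recurrence P(i) = p·P(i+1) + q·P(i−1) with P(0)=0, P(14)=1 gives P(i) = (1 − r^i)/(1 − r^14).
P(9) = (1 − (1/2)^9) / (1 − (1/2)^14) = 16352/16383 ≈ 0.9981.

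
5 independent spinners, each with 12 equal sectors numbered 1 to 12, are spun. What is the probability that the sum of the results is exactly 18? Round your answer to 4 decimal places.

0.0095

There are 12^5 = 248832 equally likely outcomes.
The number of ordered 5-tuples from {1,…,12} summing to 18 is 2355.
P(sum = 18) = 2355/248832 = 785/82944 ≈ 0.0095.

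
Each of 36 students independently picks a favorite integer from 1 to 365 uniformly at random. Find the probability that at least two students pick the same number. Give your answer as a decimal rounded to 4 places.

0.8322

It's easier to compute the probability that all 36 are distinct.
P(all distinct) = 365/365 · 364/365 · ··· · 330/365 ≈ 0.1678.
So the probability of at least one match is 1 − 0.1678 = 0.8322.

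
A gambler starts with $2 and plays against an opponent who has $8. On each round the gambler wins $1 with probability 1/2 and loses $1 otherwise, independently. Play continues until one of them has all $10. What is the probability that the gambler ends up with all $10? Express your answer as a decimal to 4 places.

0.2000

With a fair step, P(i) = ½P(i−1) + ½P(i+1) with P(0)=0, P(10)=1 has the linear solution P(i) = i/10.
P(2) = 2/10 = 1/5 ≈ 0.2000.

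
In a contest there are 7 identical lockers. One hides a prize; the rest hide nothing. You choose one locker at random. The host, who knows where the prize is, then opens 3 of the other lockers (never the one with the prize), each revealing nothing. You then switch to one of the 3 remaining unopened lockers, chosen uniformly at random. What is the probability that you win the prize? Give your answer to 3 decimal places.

Your original locker holds the prize with probability 1/7, so the other 6 collectively hold it with probability 6/7.
The host can always find 3 empty lockers to open, so the reveals don't change that 6/7; it is now spread over the 3 remaining unopened lockers.
P(win by switching) = (6/7) · (1/3) = 2/7 ≈ 0.286.

0.286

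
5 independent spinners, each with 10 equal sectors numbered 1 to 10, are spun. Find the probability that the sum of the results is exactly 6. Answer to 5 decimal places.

There are 10^5 = 100000 equally likely outcomes.
The number of ordered 5-tuples from {1,…,10} summing to 6 is 5.
P(sum = 6) = 5/100000 = 1/20000 ≈ 0.00005.

0.00005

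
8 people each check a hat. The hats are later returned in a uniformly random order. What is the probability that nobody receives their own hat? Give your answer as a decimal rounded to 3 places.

This is the derangement probability: permutations of 8 with no fixed point.
D(8) = 8! · (1 − 1/1! + 1/2! − ··· + (−1)^8/8!) = 14833.
P = 14833/40320 = 2119/5760 ≈ 0.368.

0.368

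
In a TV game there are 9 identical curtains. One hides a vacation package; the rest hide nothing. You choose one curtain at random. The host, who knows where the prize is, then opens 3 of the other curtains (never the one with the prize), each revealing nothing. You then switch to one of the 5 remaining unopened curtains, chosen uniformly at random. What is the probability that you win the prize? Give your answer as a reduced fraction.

8/45

Your original curtain holds the prize with probability 1/9, so the other 8 collectively hold it with probability 8/9.
The host can always find 3 empty curtains to open, so the reveals don't change that 8/9; it is now spread over the 5 remaining unopened curtains.
P(win by switching) = (8/9) · (1/5) = 8/45.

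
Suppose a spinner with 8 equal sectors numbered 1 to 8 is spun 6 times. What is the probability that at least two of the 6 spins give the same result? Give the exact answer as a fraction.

P(all 6 different) = 8/8 · 7/8 · ··· · 3/8 = 315/4096.
P(at least two equal) = 1 − 315/4096 = 3781/4096.

3781/4096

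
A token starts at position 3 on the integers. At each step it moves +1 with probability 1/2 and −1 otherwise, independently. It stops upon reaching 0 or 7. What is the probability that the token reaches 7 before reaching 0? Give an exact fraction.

3/7

With a fair step, P(i) = ½P(i−1) + ½P(i+1) with P(0)=0, P(7)=1 has the linear solution P(i) = i/7.
P(3) = 3/7.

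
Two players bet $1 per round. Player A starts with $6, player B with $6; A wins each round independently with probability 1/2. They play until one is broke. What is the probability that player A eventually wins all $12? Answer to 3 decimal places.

With a fair step, P(i) = ½P(i−1) + ½P(i+1) with P(0)=0, P(12)=1 has the linear solution P(i) = i/12.
P(6) = 6/12 = 1/2 ≈ 0.500.

0.500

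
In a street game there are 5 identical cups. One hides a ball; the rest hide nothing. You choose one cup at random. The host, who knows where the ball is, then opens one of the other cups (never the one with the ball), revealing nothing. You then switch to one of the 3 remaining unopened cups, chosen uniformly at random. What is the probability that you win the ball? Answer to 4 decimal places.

0.2667

Your original cup holds the ball with probability 1/5, so the other 4 collectively hold it with probability 4/5.
The host can always find an empty cup to open, so this doesn't change that 4/5; it is now spread over the 3 remaining unopened cups.
P(win by switching) = (4/5) · (1/3) = 4/15 ≈ 0.2667.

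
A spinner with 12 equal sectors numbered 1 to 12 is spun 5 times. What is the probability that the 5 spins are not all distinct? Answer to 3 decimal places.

P(all 5 different) = 12/12 · 11/12 · ··· · 8/12 ≈ 0.382.
P(at least two equal) = 1 − 0.382 = 0.618.

0.618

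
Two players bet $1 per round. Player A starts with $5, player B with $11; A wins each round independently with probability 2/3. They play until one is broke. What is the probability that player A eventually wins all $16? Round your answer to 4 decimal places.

Let r = q/p = (1/3)/(2/3) = 1/2. The recurrence P(i) = p·P(i+1) + q·P(i−1) with P(0)=0, P(16)=1 gives P(i) = (1 − r^i)/(1 − r^16).
P(5) = (1 − (1/2)^5) / (1 − (1/2)^16) = 63488/65535 ≈ 0.9688.

0.9688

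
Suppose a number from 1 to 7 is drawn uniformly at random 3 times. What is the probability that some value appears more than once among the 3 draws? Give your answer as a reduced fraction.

P(all 3 different) = 7/7 · 6/7 · ··· · 5/7 = 30/49.
P(at least two equal) = 1 − 30/49 = 19/49.

19/49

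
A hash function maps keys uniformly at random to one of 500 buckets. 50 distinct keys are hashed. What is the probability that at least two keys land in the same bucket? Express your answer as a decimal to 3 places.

It's easier to compute the probability that all 50 are distinct.
P(all distinct) = 500/500 · 499/500 · ··· · 451/500 ≈ 0.079.
So the probability of at least one match is 1 − 0.079 = 0.921.

0.921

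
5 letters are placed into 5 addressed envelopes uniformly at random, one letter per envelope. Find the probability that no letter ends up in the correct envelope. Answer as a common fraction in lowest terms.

This is the derangement probability: permutations of 5 with no fixed point.
D(5) = 5! · (1 − 1/1! + 1/2! − ··· + (−1)^5/5!) = 44.
P = 44/120 = 11/30.

11/30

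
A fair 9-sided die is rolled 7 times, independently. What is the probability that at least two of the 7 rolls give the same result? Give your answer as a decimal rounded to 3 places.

0.962

P(all 7 different) = 9/9 · 8/9 · ··· · 3/9 ≈ 0.038.
P(at least two equal) = 1 − 0.038 = 0.962.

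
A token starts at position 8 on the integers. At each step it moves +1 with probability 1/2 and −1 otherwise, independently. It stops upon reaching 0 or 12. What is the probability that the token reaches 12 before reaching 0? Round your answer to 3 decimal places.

0.667

With a fair step, P(i) = ½P(i−1) + ½P(i+1) with P(0)=0, P(12)=1 has the linear solution P(i) = i/12.
P(8) = 8/12 = 2/3 ≈ 0.667.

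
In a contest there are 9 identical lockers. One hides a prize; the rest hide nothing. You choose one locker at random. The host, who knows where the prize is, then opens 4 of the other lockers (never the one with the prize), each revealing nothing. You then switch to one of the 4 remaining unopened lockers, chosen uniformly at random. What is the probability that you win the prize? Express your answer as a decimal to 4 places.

Your original locker holds the prize with probability 1/9, so the other 8 collectively hold it with probability 8/9.
The host can always find 4 empty lockers to open, so the reveals don't change that 8/9; it is now spread over the 4 remaining unopened lockers.
P(win by switching) = (8/9) · (1/4) = 2/9 ≈ 0.2222.

0.2222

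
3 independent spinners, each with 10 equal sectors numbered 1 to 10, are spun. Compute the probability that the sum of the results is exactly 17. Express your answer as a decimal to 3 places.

0.075

There are 10^3 = 1000 equally likely outcomes.
The number of ordered 3-tuples from {1,…,10} summing to 17 is 75.
P(sum = 17) = 75/1000 = 3/40 ≈ 0.075.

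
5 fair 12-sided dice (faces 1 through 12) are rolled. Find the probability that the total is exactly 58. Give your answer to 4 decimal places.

There are 12^5 = 248832 equally likely outcomes.
The number of ordered 5-tuples from {1,…,12} summing to 58 is 15.
P(sum = 58) = 15/248832 = 5/82944 ≈ 0.0001.

0.0001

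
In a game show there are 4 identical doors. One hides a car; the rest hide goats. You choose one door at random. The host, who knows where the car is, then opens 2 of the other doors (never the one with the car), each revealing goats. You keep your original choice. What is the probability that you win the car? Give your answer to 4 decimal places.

The host can always open 2 empty doors regardless of your choice, so the reveals give no information about your original door.
P(win by staying) = 1/4 ≈ 0.2500.

0.2500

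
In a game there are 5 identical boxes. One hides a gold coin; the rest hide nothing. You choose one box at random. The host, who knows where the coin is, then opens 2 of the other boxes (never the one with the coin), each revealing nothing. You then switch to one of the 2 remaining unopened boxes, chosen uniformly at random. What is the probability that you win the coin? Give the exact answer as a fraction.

Your original box holds the coin with probability 1/5, so the other 4 collectively hold it with probability 4/5.
The host can always find 2 empty boxes to open, so the reveals don't change that 4/5; it is now spread over the 2 remaining unopened boxes.
P(win by switching) = (4/5) · (1/2) = 2/5.

2/5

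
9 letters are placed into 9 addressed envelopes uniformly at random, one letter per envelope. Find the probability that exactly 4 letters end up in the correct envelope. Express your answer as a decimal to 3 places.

0.015

Choose which 4 of the 9 are fixed: C(9,4) = 126 ways.
The remaining 5 must have no fixed point: D(5) = 44.
P = 126·44/362880 = 11/720 ≈ 0.015.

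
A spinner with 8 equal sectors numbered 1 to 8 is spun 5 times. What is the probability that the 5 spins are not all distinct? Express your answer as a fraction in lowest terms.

P(all 5 different) = 8/8 · 7/8 · ··· · 4/8 = 105/512.
P(at least two equal) = 1 − 105/512 = 407/512.

407/512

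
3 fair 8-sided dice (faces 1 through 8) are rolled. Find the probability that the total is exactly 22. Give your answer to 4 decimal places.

0.0117

There are 8^3 = 512 equally likely outcomes.
The number of ordered 3-tuples from {1,…,8} summing to 22 is 6.
P(sum = 22) = 6/512 = 3/256 ≈ 0.0117.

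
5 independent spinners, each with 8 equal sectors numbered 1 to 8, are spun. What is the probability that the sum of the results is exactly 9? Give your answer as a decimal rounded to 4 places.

There are 8^5 = 32768 equally likely outcomes.
The number of ordered 5-tuples from {1,…,8} summing to 9 is 70.
P(sum = 9) = 70/32768 = 35/16384 ≈ 0.0021.

0.0021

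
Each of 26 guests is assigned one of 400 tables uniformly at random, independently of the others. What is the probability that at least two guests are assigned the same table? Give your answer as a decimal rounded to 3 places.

0.564

It's easier to compute the probability that all 26 are distinct.
P(all distinct) = 400/400 · 399/400 · ··· · 375/400 ≈ 0.436.
So the probability of at least one match is 1 − 0.436 = 0.564.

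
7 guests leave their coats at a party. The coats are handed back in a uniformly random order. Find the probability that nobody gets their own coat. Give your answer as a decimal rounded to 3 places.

0.368

This is the derangement probability: permutations of 7 with no fixed point.
D(7) = 7! · (1 − 1/1! + 1/2! − ··· + (−1)^7/7!) = 1854.
P = 1854/5040 = 103/280 ≈ 0.368.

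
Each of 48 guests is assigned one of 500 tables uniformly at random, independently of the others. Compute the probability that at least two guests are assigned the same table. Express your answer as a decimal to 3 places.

It's easier to compute the probability that all 48 are distinct.
P(all distinct) = 500/500 · 499/500 · ··· · 453/500 ≈ 0.097.
So the probability of at least one match is 1 − 0.097 = 0.903.

0.903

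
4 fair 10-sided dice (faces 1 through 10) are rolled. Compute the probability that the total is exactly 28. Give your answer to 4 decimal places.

There are 10^4 = 10000 equally likely outcomes.
The number of ordered 4-tuples from {1,…,10} summing to 28 is 415.
P(sum = 28) = 415/10000 = 83/2000 ≈ 0.0415.

0.0415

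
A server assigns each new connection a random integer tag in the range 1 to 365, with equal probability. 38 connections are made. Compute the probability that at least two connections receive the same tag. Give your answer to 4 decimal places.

0.8641

It's easier to compute the probability that all 38 are distinct.
P(all distinct) = 365/365 · 364/365 · ··· · 328/365 ≈ 0.1359.
So the probability of at least one match is 1 − 0.1359 = 0.8641.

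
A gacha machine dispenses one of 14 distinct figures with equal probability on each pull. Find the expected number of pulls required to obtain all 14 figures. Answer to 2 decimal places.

45.52

After i distinct types are collected, each trial gives a new one with probability (14−i)/14, so the expected wait for the next new type is 14/(14−i).
E = 14/14 + 14/13 + 14/12 + 14/11 + 14/10 + 14/9 + 14/8 + 14/7 + 14/6 + 14/5 + 14/4 + 14/3 + 14/2 + 14/1 = 1171733/25740 ≈ 45.52.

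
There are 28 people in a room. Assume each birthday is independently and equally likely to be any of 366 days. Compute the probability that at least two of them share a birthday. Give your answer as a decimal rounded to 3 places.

It's easier to compute the probability that all 28 are distinct.
P(all distinct) = 366/366 · 365/366 · ··· · 339/366 ≈ 0.347.
So the probability of at least one match is 1 − 0.347 = 0.653.

0.653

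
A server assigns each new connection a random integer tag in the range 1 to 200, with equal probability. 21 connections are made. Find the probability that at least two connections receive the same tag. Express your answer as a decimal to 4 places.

0.6631

It's easier to compute the probability that all 21 are distinct.
P(all distinct) = 200/200 · 199/200 · ··· · 180/200 ≈ 0.3369.
So the probability of at least one match is 1 − 0.3369 = 0.6631.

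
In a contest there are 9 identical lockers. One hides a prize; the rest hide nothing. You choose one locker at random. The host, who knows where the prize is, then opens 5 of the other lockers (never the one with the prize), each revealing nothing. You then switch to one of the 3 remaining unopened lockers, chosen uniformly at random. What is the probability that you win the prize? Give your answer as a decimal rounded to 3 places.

Your original locker holds the prize with probability 1/9, so the other 8 collectively hold it with probability 8/9.
The host can always find 5 empty lockers to open, so the reveals don't change that 8/9; it is now spread over the 3 remaining unopened lockers.
P(win by switching) = (8/9) · (1/3) = 8/27 ≈ 0.296.

0.296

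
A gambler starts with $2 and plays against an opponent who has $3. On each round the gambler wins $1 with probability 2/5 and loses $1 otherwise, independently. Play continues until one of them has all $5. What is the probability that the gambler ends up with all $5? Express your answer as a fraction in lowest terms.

40/211

Let r = q/p = (3/5)/(2/5) = 3/2. The recurrence P(i) = p·P(i+1) + q·P(i−1) with P(0)=0, P(5)=1 gives P(i) = (1 − r^i)/(1 − r^5).
P(2) = (1 − (3/2)^2) / (1 − (3/2)^5) = 40/211.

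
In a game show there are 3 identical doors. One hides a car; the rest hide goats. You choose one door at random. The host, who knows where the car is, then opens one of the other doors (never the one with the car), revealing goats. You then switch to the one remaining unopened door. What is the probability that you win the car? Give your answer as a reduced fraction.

2/3

Your original door holds the car with probability 1/3, so the other 2 collectively hold it with probability 2/3.
The host can always find an empty door to open, so this doesn't change that 2/3; it is now spread over the 1 remaining unopened door.
P(win by switching) = (2/3) · (1/1) = 2/3.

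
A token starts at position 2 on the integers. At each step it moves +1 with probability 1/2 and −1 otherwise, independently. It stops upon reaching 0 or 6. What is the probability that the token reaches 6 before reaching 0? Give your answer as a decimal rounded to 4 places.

0.3333

With a fair step, P(i) = ½P(i−1) + ½P(i+1) with P(0)=0, P(6)=1 has the linear solution P(i) = i/6.
P(2) = 2/6 = 1/3 ≈ 0.3333.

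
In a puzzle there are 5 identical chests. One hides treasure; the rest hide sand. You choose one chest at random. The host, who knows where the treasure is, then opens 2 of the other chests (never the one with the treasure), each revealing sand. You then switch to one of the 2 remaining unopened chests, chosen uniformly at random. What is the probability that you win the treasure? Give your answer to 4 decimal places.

Your original chest holds the treasure with probability 1/5, so the other 4 collectively hold it with probability 4/5.
The host can always find 2 empty chests to open, so the reveals don't change that 4/5; it is now spread over the 2 remaining unopened chests.
P(win by switching) = (4/5) · (1/2) = 2/5 ≈ 0.4000.

0.4000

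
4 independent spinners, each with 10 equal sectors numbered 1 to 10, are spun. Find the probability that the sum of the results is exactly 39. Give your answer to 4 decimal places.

There are 10^4 = 10000 equally likely outcomes.
The number of ordered 4-tuples from {1,…,10} summing to 39 is 4.
P(sum = 39) = 4/10000 = 1/2500 ≈ 0.0004.

0.0004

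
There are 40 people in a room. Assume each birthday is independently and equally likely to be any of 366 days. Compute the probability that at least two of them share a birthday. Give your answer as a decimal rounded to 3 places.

0.891

It's easier to compute the probability that all 40 are distinct.
P(all distinct) = 366/366 · 365/366 · ··· · 327/366 ≈ 0.109.
So the probability of at least one match is 1 − 0.109 = 0.891.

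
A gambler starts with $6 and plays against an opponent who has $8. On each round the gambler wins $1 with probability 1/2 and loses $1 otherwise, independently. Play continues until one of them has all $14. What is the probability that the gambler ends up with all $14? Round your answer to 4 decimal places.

0.4286

With a fair step, P(i) = ½P(i−1) + ½P(i+1) with P(0)=0, P(14)=1 has the linear solution P(i) = i/14.
P(6) = 6/14 = 3/7 ≈ 0.4286.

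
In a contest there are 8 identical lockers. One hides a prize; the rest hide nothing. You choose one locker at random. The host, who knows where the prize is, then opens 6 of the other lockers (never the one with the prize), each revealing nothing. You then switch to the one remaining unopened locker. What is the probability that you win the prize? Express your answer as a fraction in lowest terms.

Your original locker holds the prize with probability 1/8, so the other 7 collectively hold it with probability 7/8.
The host can always find 6 empty lockers to open, so the reveals don't change that 7/8; it is now spread over the 1 remaining unopened locker.
P(win by switching) = (7/8) · (1/1) = 7/8.

7/8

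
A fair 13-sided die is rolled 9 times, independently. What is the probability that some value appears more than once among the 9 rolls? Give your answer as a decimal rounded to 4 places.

P(all 9 different) = 13/13 · 12/13 · ··· · 5/13 ≈ 0.0245.
P(at least two equal) = 1 − 0.0245 = 0.9755.

0.9755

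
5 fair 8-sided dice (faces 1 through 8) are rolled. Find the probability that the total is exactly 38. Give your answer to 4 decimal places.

There are 8^5 = 32768 equally likely outcomes.
The number of ordered 5-tuples from {1,…,8} summing to 38 is 15.
P(sum = 38) = 15/32768 ≈ 0.0005.

0.0005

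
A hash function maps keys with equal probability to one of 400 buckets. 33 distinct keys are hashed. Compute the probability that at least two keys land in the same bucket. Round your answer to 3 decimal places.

It's easier to compute the probability that all 33 are distinct.
P(all distinct) = 400/400 · 399/400 · ··· · 368/400 ≈ 0.257.
So the probability of at least one match is 1 − 0.257 = 0.743.

0.743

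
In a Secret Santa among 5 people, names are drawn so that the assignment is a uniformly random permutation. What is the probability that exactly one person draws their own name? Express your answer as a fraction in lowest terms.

Choose which one is fixed: C(5,1) = 5 ways.
The remaining 4 must have no fixed point: D(4) = 9.
P = 5·9/120 = 3/8.

3/8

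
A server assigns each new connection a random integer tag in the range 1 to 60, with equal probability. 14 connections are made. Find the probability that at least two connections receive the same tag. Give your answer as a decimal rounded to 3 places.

0.807

It's easier to compute the probability that all 14 are distinct.
P(all distinct) = 60/60 · 59/60 · ··· · 47/60 ≈ 0.193.
So the probability of at least one match is 1 − 0.193 = 0.807.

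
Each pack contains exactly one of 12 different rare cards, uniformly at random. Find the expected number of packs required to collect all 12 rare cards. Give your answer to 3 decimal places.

After i distinct types are collected, each trial gives a new one with probability (12−i)/12, so the expected wait for the next new type is 12/(12−i).
E = 12/12 + 12/11 + 12/10 + 12/9 + 12/8 + 12/7 + 12/6 + 12/5 + 12/4 + 12/3 + 12/2 + 12/1 = 86021/2310 ≈ 37.239.

37.239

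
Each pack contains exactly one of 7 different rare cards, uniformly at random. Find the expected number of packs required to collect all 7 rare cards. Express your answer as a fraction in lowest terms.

After i distinct types are collected, each trial gives a new one with probability (7−i)/7, so the expected wait for the next new type is 7/(7−i).
E = 7/7 + 7/6 + 7/5 + 7/4 + 7/3 + 7/2 + 7/1 = 363/20.

363/20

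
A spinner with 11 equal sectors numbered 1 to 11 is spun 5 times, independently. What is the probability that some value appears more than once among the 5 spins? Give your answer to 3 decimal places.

0.656

P(all 5 different) = 11/11 · 10/11 · ··· · 7/11 ≈ 0.344.
P(at least two equal) = 1 − 0.344 = 0.656.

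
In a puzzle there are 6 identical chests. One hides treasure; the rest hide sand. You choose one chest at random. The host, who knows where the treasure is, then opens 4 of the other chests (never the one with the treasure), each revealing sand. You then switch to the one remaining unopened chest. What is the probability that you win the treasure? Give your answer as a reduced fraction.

Your original chest holds the treasure with probability 1/6, so the other 5 collectively hold it with probability 5/6.
The host can always find 4 empty chests to open, so the reveals don't change that 5/6; it is now spread over the 1 remaining unopened chest.
P(win by switching) = (5/6) · (1/1) = 5/6.

5/6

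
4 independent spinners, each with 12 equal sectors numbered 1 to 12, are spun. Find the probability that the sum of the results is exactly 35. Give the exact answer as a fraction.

17/648

There are 12^4 = 20736 equally likely outcomes.
The number of ordered 4-tuples from {1,…,12} summing to 35 is 544.
P(sum = 35) = 544/20736 = 17/648.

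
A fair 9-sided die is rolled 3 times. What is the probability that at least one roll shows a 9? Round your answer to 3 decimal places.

P(no roll shows a 9) = (8/9)^3 ≈ 0.702.
P(at least one) = 1 − 0.702 = 0.298.

0.298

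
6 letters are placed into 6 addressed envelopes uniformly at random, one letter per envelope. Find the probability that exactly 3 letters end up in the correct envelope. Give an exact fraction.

Choose which 3 of the 6 are fixed: C(6,3) = 20 ways.
The remaining 3 must have no fixed point: D(3) = 2.
P = 20·2/720 = 1/18.

1/18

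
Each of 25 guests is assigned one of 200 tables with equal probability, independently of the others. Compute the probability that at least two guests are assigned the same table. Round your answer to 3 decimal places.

0.791

It's easier to compute the probability that all 25 are distinct.
P(all distinct) = 200/200 · 199/200 · ··· · 176/200 ≈ 0.209.
So the probability of at least one match is 1 − 0.209 = 0.791.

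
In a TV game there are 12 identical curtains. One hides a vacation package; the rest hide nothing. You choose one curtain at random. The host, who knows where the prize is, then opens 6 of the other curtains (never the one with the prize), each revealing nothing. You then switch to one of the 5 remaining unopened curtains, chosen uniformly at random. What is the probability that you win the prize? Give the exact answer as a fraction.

11/60

Your original curtain holds the prize with probability 1/12, so the other 11 collectively hold it with probability 11/12.
The host can always find 6 empty curtains to open, so the reveals don't change that 11/12; it is now spread over the 5 remaining unopened curtains.
P(win by switching) = (11/12) · (1/5) = 11/60.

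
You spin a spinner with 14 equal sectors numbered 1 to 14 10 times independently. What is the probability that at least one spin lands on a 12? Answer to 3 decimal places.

P(no spin lands on a 12) = (13/14)^10 ≈ 0.477.
P(at least one) = 1 − 0.477 = 0.523.

0.523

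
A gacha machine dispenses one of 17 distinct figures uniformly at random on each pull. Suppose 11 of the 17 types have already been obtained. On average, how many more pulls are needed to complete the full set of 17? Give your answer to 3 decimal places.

Starting from 11 distinct types, each trial gives a new one with probability (17−i)/17 when i types are held, so the wait for the next new type is 17/(17−i).
E = 17/6 + 17/5 + 17/4 + 17/3 + 17/2 + 17/1 = 833/20 ≈ 41.650.

41.650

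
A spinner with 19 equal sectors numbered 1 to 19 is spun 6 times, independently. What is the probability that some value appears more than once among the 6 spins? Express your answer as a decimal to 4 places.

0.5848

P(all 6 different) = 19/19 · 18/19 · ··· · 14/19 ≈ 0.4152.
P(at least two equal) = 1 − 0.4152 = 0.5848.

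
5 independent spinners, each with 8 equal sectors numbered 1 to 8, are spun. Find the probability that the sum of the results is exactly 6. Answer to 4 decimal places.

There are 8^5 = 32768 equally likely outcomes.
The number of ordered 5-tuples from {1,…,8} summing to 6 is 5.
P(sum = 6) = 5/32768 ≈ 0.0002.

0.0002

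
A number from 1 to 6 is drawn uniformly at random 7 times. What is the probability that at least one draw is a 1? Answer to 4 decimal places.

P(no draw is a 1) = (5/6)^7 ≈ 0.2791.
P(at least one) = 1 − 0.2791 = 0.7209.

0.7209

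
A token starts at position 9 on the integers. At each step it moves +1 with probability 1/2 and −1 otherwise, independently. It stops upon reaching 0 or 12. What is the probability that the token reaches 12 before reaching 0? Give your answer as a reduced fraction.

With a fair step, P(i) = ½P(i−1) + ½P(i+1) with P(0)=0, P(12)=1 has the linear solution P(i) = i/12.
P(9) = 9/12 = 3/4.

3/4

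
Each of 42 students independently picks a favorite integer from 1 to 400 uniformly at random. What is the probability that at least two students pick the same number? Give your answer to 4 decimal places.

0.8926

It's easier to compute the probability that all 42 are distinct.
P(all distinct) = 400/400 · 399/400 · ··· · 359/400 ≈ 0.1074.
So the probability of at least one match is 1 − 0.1074 = 0.8926.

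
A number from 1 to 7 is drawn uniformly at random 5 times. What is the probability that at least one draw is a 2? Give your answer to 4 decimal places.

0.5373

P(no draw is a 2) = (6/7)^5 ≈ 0.4627.
P(at least one) = 1 − 0.4627 = 0.5373.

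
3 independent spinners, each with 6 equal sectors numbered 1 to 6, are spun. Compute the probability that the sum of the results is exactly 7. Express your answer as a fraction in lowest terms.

There are 6^3 = 216 equally likely outcomes.
The number of ordered 3-tuples from {1,…,6} summing to 7 is 15.
P(sum = 7) = 15/216 = 5/72.

5/72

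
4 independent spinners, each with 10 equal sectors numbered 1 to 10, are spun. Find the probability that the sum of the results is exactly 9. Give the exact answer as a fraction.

There are 10^4 = 10000 equally likely outcomes.
The number of ordered 4-tuples from {1,…,10} summing to 9 is 56.
P(sum = 9) = 56/10000 = 7/1250.

7/1250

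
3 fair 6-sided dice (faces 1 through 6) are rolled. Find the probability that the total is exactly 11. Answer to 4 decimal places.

There are 6^3 = 216 equally likely outcomes.
The number of ordered 3-tuples from {1,…,6} summing to 11 is 27.
P(sum = 11) = 27/216 = 1/8 ≈ 0.1250.

0.1250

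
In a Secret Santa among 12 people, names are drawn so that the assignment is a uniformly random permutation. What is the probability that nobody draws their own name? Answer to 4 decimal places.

0.3679

This is the derangement probability: permutations of 12 with no fixed point.
D(12) = 12! · (1 − 1/1! + 1/2! − ··· + (−1)^12/12!) = 176214841.
P = 176214841/479001600 = 16019531/43545600 ≈ 0.3679.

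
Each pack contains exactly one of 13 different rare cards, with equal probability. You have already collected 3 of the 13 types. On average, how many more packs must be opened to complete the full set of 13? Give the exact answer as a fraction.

Starting from 3 distinct types, each trial gives a new one with probability (13−i)/13 when i types are held, so the wait for the next new type is 13/(13−i).
E = 13/10 + 13/9 + 13/8 + 13/7 + 13/6 + 13/5 + 13/4 + 13/3 + 13/2 + 13/1 = 95953/2520.

95953/2520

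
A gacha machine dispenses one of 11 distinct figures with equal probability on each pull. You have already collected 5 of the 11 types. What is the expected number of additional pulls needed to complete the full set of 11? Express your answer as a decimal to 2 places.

26.95

Starting from 5 distinct types, each trial gives a new one with probability (11−i)/11 when i types are held, so the wait for the next new type is 11/(11−i).
E = 11/6 + 11/5 + 11/4 + 11/3 + 11/2 + 11/1 = 539/20 ≈ 26.95.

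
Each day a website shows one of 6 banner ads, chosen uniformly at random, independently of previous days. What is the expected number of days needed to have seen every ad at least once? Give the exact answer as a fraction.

147/10

After i distinct types are collected, each trial gives a new one with probability (6−i)/6, so the expected wait for the next new type is 6/(6−i).
E = 6/6 + 6/5 + 6/4 + 6/3 + 6/2 + 6/1 = 147/10.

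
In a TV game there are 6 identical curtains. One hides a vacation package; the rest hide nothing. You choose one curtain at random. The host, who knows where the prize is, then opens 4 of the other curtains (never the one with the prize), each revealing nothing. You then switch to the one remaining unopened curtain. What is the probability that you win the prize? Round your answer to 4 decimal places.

Your original curtain holds the prize with probability 1/6, so the other 5 collectively hold it with probability 5/6.
The host can always find 4 empty curtains to open, so the reveals don't change that 5/6; it is now spread over the 1 remaining unopened curtain.
P(win by switching) = (5/6) · (1/1) = 5/6 ≈ 0.8333.

0.8333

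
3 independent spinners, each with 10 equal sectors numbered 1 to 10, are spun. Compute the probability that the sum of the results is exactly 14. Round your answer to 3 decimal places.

There are 10^3 = 1000 equally likely outcomes.
The number of ordered 3-tuples from {1,…,10} summing to 14 is 69.
P(sum = 14) = 69/1000 ≈ 0.069.

0.069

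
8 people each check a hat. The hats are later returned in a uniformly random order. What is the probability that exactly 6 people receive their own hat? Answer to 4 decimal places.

0.0007

Choose which 6 of the 8 are fixed: C(8,6) = 28 ways.
The remaining 2 must have no fixed point: D(2) = 1.
P = 28·1/40320 = 1/1440 ≈ 0.0007.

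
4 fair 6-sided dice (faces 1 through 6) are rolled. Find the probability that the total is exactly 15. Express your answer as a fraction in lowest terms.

There are 6^4 = 1296 equally likely outcomes.
The number of ordered 4-tuples from {1,…,6} summing to 15 is 140.
P(sum = 15) = 140/1296 = 35/324.

35/324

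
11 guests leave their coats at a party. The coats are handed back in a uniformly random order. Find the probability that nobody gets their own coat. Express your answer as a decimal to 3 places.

This is the derangement probability: permutations of 11 with no fixed point.
D(11) = 11! · (1 − 1/1! + 1/2! − ··· + (−1)^11/11!) = 14684570.
P = 14684570/39916800 = 1468457/3991680 ≈ 0.368.

0.368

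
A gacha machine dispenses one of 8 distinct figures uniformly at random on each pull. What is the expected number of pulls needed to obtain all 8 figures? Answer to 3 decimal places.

After i distinct types are collected, each trial gives a new one with probability (8−i)/8, so the expected wait for the next new type is 8/(8−i).
E = 8/8 + 8/7 + 8/6 + 8/5 + 8/4 + 8/3 + 8/2 + 8/1 = 761/35 ≈ 21.743.

21.743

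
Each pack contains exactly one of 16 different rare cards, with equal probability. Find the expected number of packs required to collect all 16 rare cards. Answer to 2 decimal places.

54.09

After i distinct types are collected, each trial gives a new one with probability (16−i)/16, so the expected wait for the next new type is 16/(16−i).
E = 16/16 + 16/15 + 16/14 + 16/13 + 16/12 + 16/11 + 16/10 + 16/9 + 16/8 + 16/7 + 16/6 + 16/5 + 16/4 + 16/3 + 16/2 + 16/1 = 2436559/45045 ≈ 54.09.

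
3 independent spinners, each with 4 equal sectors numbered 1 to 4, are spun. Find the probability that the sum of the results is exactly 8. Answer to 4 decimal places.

There are 4^3 = 64 equally likely outcomes.
The number of ordered 3-tuples from {1,…,4} summing to 8 is 12.
P(sum = 8) = 12/64 = 3/16 ≈ 0.1875.

0.1875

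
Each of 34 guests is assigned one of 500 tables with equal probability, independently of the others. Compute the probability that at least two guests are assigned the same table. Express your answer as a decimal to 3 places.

0.683

It's easier to compute the probability that all 34 are distinct.
P(all distinct) = 500/500 · 499/500 · ··· · 467/500 ≈ 0.317.
So the probability of at least one match is 1 − 0.317 = 0.683.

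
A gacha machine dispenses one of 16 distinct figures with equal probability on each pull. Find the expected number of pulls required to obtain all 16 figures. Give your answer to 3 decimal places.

After i distinct types are collected, each trial gives a new one with probability (16−i)/16, so the expected wait for the next new type is 16/(16−i).
E = 16/16 + 16/15 + 16/14 + 16/13 + 16/12 + 16/11 + 16/10 + 16/9 + 16/8 + 16/7 + 16/6 + 16/5 + 16/4 + 16/3 + 16/2 + 16/1 = 2436559/45045 ≈ 54.092.

54.092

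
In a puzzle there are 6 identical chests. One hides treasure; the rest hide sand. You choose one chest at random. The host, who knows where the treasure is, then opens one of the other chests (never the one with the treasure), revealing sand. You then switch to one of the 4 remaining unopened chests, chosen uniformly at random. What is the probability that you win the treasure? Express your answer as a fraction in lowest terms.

5/24

Your original chest holds the treasure with probability 1/6, so the other 5 collectively hold it with probability 5/6.
The host can always find an empty chest to open, so this doesn't change that 5/6; it is now spread over the 4 remaining unopened chests.
P(win by switching) = (5/6) · (1/4) = 5/24.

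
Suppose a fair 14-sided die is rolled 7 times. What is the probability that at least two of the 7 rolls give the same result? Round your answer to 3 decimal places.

0.836

P(all 7 different) = 14/14 · 13/14 · ··· · 8/14 ≈ 0.164.
P(at least two equal) = 1 − 0.164 = 0.836.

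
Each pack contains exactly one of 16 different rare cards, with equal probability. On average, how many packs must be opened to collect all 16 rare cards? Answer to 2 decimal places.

54.09

After i distinct types are collected, each trial gives a new one with probability (16−i)/16, so the expected wait for the next new type is 16/(16−i).
E = 16/16 + 16/15 + 16/14 + 16/13 + 16/12 + 16/11 + 16/10 + 16/9 + 16/8 + 16/7 + 16/6 + 16/5 + 16/4 + 16/3 + 16/2 + 16/1 = 2436559/45045 ≈ 54.09.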